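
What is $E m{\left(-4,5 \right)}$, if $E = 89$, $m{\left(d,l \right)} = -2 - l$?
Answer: $-623$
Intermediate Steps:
$E m{\left(-4,5 \right)} = 89 \left(-2 - 5\right) = 89 \left(-7\right) = -623$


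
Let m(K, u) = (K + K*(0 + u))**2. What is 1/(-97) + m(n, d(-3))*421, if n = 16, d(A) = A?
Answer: 41817087/97 ≈ 4.3110e+5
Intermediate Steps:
m(K, u) = (K + K*u)**2
1/(-97) + m(n, d(-3))*421 = 1/(-97) + (16**2*(1 - 3)**2)*421 = -1/97 + (256*(-2)**2)*421 = -1/97 + (256*4)*421 = -1/97 + 1024*421 = -1/97 + 431104 = 41817087/97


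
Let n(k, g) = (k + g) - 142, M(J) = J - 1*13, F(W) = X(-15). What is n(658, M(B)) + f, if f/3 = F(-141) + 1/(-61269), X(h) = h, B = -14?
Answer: 9067811/20423 ≈ 444.00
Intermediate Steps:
F(W) = -15
M(J) = -13 + J (M(J) = J - 13 = -13 + J)
n(k, g) = -142 + g + k (n(k, g) = (g + k) - 142 = -142 + g + k)
f = -919036/20423 (f = 3*(-15 + 1/(-61269)) = 3*(-15 - 1/61269) = 3*(-919036/61269) = -919036/20423 ≈ -45.000)
n(658, M(B)) + f = (-142 + (-13 - 14) + 658) - 919036/20423 = (-142 - 27 + 658) - 919036/20423 = 489 - 919036/20423 = 9067811/20423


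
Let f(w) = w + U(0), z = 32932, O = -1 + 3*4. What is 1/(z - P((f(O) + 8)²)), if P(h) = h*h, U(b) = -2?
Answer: -1/50589 ≈ -1.9767e-5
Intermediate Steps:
O = 11 (O = -1 + 12 = 11)
f(w) = -2 + w (f(w) = w - 2 = -2 + w)
P(h) = h²
1/(z - P((f(O) + 8)²)) = 1/(32932 - (((-2 + 11) + 8)²)²) = 1/(32932 - ((9 + 8)²)²) = 1/(32932 - (17²)²) = 1/(32932 - 1*289²) = 1/(32932 - 1*83521) = 1/(32932 - 83521) = 1/(-50589) = -1/50589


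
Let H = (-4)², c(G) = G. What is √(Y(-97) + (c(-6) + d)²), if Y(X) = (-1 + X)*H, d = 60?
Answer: 2*√337 ≈ 36.715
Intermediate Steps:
H = 16
Y(X) = -16 + 16*X (Y(X) = (-1 + X)*16 = -16 + 16*X)
√(Y(-97) + (c(-6) + d)²) = √((-16 + 16*(-97)) + (-6 + 60)²) = √((-16 - 1552) + 54²) = √(-1568 + 2916) = √1348 = 2*√337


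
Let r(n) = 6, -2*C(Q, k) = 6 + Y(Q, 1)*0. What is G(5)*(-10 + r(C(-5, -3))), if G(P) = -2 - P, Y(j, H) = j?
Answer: 28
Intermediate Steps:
C(Q, k) = -3 (C(Q, k) = -(6 + Q*0)/2 = -(6 + 0)/2 = -½*6 = -3)
G(5)*(-10 + r(C(-5, -3))) = (-2 - 1*5)*(-10 + 6) = (-2 - 5)*(-4) = -7*(-4) = 28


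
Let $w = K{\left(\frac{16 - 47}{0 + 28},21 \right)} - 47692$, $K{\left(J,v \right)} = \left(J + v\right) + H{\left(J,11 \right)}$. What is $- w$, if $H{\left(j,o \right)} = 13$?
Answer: $\frac{1334455}{28} \approx 47659.0$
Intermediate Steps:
$K{\left(J,v \right)} = 13 + J + v$ ($K{\left(J,v \right)} = \left(J + v\right) + 13 = 13 + J + v$)
$w = - \frac{1334455}{28}$ ($w = \left(13 + \frac{16 - 47}{0 + 28} + 21\right) - 47692 = \left(13 - \frac{31}{28} + 21\right) - 47692 = \frac{921}{28} - 47692 = - \frac{1334455}{28} \approx -47659.0$)
$- w = \left(-1\right) \left(- \frac{1334455}{28}\right) = \frac{1334455}{28}$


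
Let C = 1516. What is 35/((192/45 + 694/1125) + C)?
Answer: 39375/1710994 ≈ 0.023013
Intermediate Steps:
35/((192/45 + 694/1125) + C) = 35/((192/45 + 694/1125) + 1516) = 35/((192*(1/45) + 694*(1/1125)) + 1516) = 35/((64/15 + 694/1125) + 1516) = 35/(5494/1125 + 1516) = 35/(1710994/1125) = 35*(1125/1710994) = 39375/1710994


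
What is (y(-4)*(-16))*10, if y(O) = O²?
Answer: -2560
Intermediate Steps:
(y(-4)*(-16))*10 = ((-4)²*(-16))*10 = (16*(-16))*10 = -256*10 = -2560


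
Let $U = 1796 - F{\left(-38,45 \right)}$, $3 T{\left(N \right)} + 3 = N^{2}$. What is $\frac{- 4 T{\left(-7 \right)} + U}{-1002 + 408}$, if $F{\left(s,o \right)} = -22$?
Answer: $- \frac{2635}{891} \approx -2.9574$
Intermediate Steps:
$T{\left(N \right)} = -1 + \frac{N^{2}}{3}$
$U = 1818$ ($U = 1796 - -22 = 1796 + 22 = 1818$)
$\frac{- 4 T{\left(-7 \right)} + U}{-1002 + 408} = \frac{- 4 \left(-1 + \frac{\left(-7\right)^{2}}{3}\right) + 1818}{-1002 + 408} = \frac{- 4 \left(-1 + \frac{1}{3} \cdot 49\right) + 1818}{-594} = \left(- 4 \left(-1 + \frac{49}{3}\right) + 1818\right) \left(- \frac{1}{594}\right) = \left(\left(-4\right) \frac{46}{3} + 1818\right) \left(- \frac{1}{594}\right) = \left(- \frac{184}{3} + 1818\right) \left(- \frac{1}{594}\right) = \frac{5270}{3} \left(- \frac{1}{594}\right) = - \frac{2635}{891}$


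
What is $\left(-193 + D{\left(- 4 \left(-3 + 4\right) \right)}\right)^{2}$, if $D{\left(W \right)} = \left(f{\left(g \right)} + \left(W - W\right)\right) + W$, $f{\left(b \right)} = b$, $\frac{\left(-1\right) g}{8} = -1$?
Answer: $35721$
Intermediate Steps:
$g = 8$ ($g = \left(-8\right) \left(-1\right) = 8$)
$D{\left(W \right)} = 8 + W$ ($D{\left(W \right)} = \left(8 + \left(W - W\right)\right) + W = \left(8 + 0\right) + W = 8 + W$)
$\left(-193 + D{\left(- 4 \left(-3 + 4\right) \right)}\right)^{2} = \left(-193 + \left(8 - 4 \left(-3 + 4\right)\right)\right)^{2} = \left(-193 + \left(8 - 4\right)\right)^{2} = \left(-193 + 4\right)^{2} = \left(-189\right)^{2} = 35721$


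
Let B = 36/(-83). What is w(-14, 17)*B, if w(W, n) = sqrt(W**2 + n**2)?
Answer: -36*sqrt(485)/83 ≈ -9.5520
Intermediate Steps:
B = -36/83 (B = 36*(-1/83) = -36/83 ≈ -0.43373)
w(-14, 17)*B = sqrt((-14)**2 + 17**2)*(-36/83) = sqrt(196 + 289)*(-36/83) = sqrt(485)*(-36/83) = -36*sqrt(485)/83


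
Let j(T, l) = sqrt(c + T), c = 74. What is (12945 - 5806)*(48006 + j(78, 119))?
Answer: 342714834 + 14278*sqrt(38) ≈ 3.4280e+8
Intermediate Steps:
j(T, l) = sqrt(74 + T)
(12945 - 5806)*(48006 + j(78, 119)) = (12945 - 5806)*(48006 + sqrt(74 + 78)) = 7139*(48006 + sqrt(152)) = 7139*(48006 + 2*sqrt(38)) = 342714834 + 14278*sqrt(38)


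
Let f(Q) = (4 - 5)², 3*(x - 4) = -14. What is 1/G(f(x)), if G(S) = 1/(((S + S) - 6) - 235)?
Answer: -239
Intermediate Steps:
x = -⅔ (x = 4 + (⅓)*(-14) = 4 - 14/3 = -⅔ ≈ -0.66667)
f(Q) = 1 (f(Q) = (-1)² = 1)
G(S) = 1/(-241 + 2*S) (G(S) = 1/((2*S - 6) - 235) = 1/((-6 + 2*S) - 235) = 1/(-241 + 2*S))
1/G(f(x)) = 1/(1/(-241 + 2*1)) = 1/(1/(-241 + 2)) = 1/(1/(-239)) = 1/(-1/239) = -239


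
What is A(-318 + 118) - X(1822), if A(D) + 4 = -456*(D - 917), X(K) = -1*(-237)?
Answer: 509111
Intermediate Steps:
X(K) = 237
A(D) = 418148 - 456*D (A(D) = -4 - 456*(D - 917) = -4 - 456*(-917 + D) = -4 + (418152 - 456*D) = 418148 - 456*D)
A(-318 + 118) - X(1822) = (418148 - 456*(-318 + 118)) - 1*237 = (418148 - 456*(-200)) - 237 = (418148 + 91200) - 237 = 509348 - 237 = 509111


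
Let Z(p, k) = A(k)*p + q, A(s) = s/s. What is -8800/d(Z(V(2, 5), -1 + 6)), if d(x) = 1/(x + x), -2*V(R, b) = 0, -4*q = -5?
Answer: -22000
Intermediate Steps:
q = 5/4 (q = -1/4*(-5) = 5/4 ≈ 1.2500)
A(s) = 1
V(R, b) = 0 (V(R, b) = -1/2*0 = 0)
Z(p, k) = 5/4 + p (Z(p, k) = 1*p + 5/4 = p + 5/4 = 5/4 + p)
d(x) = 1/(2*x)
-8800/d(Z(V(2, 5), -1 + 6)) = -8800/(1/(2*(5/4 + 0))) = -8800/(1/(2*(5/4))) = -8800/((1/2)*(4/5)) = -8800/2/5 = -8800*5/2 = -22000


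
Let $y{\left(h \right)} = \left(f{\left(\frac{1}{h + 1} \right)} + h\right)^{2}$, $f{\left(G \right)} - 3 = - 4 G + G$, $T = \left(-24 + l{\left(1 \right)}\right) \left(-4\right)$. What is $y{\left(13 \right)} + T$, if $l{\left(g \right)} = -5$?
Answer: $\frac{71577}{196} \approx 365.19$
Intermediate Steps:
$T = 116$ ($T = \left(-24 - 5\right) \left(-4\right) = \left(-29\right) \left(-4\right) = 116$)
$f{\left(G \right)} = 3 - 3 G$ ($f{\left(G \right)} = 3 + \left(- 4 G + G\right) = 3 - 3 G$)
$y{\left(h \right)} = \left(3 + h - \frac{3}{1 + h}\right)^{2}$ ($y{\left(h \right)} = \left(\left(3 - \frac{3}{h + 1}\right) + h\right)^{2} = \left(\left(3 - \frac{3}{1 + h}\right) + h\right)^{2} = \left(3 + h - \frac{3}{1 + h}\right)^{2}$)
$y{\left(13 \right)} + T = \frac{13^{2} \left(4 + 13\right)^{2}}{\left(1 + 13\right)^{2}} + 116 = \frac{169 \cdot 17^{2}}{196} + 116 = 169 \cdot \frac{1}{196} \cdot 289 + 116 = \frac{48841}{196} + 116 = \frac{71577}{196}$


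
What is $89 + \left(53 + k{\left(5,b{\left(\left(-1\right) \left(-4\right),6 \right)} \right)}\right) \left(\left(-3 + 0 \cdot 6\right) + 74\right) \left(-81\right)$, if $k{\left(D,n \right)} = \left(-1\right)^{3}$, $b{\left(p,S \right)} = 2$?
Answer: $-298963$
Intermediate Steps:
$k{\left(D,n \right)} = -1$
$89 + \left(53 + k{\left(5,b{\left(\left(-1\right) \left(-4\right),6 \right)} \right)}\right) \left(\left(-3 + 0 \cdot 6\right) + 74\right) \left(-81\right) = 89 + \left(53 - 1\right) \left(\left(-3 + 0 \cdot 6\right) + 74\right) \left(-81\right) = 89 + 52 \left(\left(-3 + 0\right) + 74\right) \left(-81\right) = 89 + 52 \left(-3 + 74\right) \left(-81\right) = 89 + 52 \cdot 71 \left(-81\right) = 89 + 3692 \left(-81\right) = 89 - 299052 = -298963$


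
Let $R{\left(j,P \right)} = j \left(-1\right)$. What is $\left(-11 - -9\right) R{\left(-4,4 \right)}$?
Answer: $-8$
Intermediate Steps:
$R{\left(j,P \right)} = - j$
$\left(-11 - -9\right) R{\left(-4,4 \right)} = \left(-11 - -9\right) \left(\left(-1\right) \left(-4\right)\right) = \left(-11 + 9\right) 4 = \left(-2\right) 4 = -8$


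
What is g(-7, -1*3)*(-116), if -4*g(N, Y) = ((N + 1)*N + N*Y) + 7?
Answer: 2030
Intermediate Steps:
g(N, Y) = -7/4 - N*Y/4 - N*(1 + N)/4 (g(N, Y) = -(((N + 1)*N + N*Y) + 7)/4 = -(((1 + N)*N + N*Y) + 7)/4 = -((N*(1 + N) + N*Y) + 7)/4 = -((N*Y + N*(1 + N)) + 7)/4 = -(7 + N*Y + N*(1 + N))/4 = -7/4 - N*Y/4 - N*(1 + N)/4)
g(-7, -1*3)*(-116) = (-7/4 - 1/4*(-7) - 1/4*(-7)**2 - 1/4*(-7)*(-1*3))*(-116) = (-7/4 + 7/4 - 1/4*49 - 1/4*(-7)*(-3))*(-116) = (-7/4 + 7/4 - 49/4 - 21/4)*(-116) = -35/2*(-116) = 2030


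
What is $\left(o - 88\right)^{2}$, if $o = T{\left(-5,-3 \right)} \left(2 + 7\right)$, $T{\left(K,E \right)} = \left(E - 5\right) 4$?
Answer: $141376$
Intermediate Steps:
$T{\left(K,E \right)} = -20 + 4 E$ ($T{\left(K,E \right)} = \left(-5 + E\right) 4 = -20 + 4 E$)
$o = -288$ ($o = \left(-20 + 4 \left(-3\right)\right) \left(2 + 7\right) = \left(-20 - 12\right) 9 = \left(-32\right) 9 = -288$)
$\left(o - 88\right)^{2} = \left(-288 - 88\right)^{2} = \left(-376\right)^{2} = 141376$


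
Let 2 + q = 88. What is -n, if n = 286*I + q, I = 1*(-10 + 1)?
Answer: 2488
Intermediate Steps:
q = 86 (q = -2 + 88 = 86)
I = -9 (I = 1*(-9) = -9)
n = -2488 (n = 286*(-9) + 86 = -2574 + 86 = -2488)
-n = -1*(-2488) = 2488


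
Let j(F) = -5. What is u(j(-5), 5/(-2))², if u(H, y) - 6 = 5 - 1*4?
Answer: 49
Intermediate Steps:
u(H, y) = 7 (u(H, y) = 6 + (5 - 1*4) = 6 + (5 - 4) = 6 + 1 = 7)
u(j(-5), 5/(-2))² = 7² = 49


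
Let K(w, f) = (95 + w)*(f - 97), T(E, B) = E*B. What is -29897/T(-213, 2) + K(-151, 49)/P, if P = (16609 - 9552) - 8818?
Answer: 17167843/250062 ≈ 68.654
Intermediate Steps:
P = -1761 (P = 7057 - 8818 = -1761)
T(E, B) = B*E
K(w, f) = (-97 + f)*(95 + w) (K(w, f) = (95 + w)*(-97 + f) = (-97 + f)*(95 + w))
-29897/T(-213, 2) + K(-151, 49)/P = -29897/(2*(-213)) + (-9215 - 97*(-151) + 95*49 + 49*(-151))/(-1761) = -29897/(-426) + (-9215 + 14647 + 4655 - 7399)*(-1/1761) = -29897*(-1/426) + 2688*(-1/1761) = 29897/426 - 896/587 = 17167843/250062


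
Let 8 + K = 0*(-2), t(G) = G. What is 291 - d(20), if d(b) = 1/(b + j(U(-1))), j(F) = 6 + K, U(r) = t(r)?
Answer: 5237/18 ≈ 290.94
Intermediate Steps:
U(r) = r
K = -8 (K = -8 + 0*(-2) = -8 + 0 = -8)
j(F) = -2 (j(F) = 6 - 8 = -2)
d(b) = 1/(-2 + b) (d(b) = 1/(b - 2) = 1/(-2 + b))
291 - d(20) = 291 - 1/(-2 + 20) = 291 - 1/18 = 5237/18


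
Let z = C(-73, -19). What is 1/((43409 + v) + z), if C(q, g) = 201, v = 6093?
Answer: 1/49703 ≈ 2.0120e-5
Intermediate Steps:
z = 201
1/((43409 + v) + z) = 1/((43409 + 6093) + 201) = 1/(49502 + 201) = 1/49703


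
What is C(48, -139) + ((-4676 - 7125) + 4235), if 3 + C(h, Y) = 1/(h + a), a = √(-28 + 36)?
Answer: -2172297/287 - √2/1148 ≈ -7569.0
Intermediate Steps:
a = 2*√2 (a = √8 = 2*√2 ≈ 2.8284)
C(h, Y) = -3 + 1/(h + 2*√2)
C(48, -139) + ((-4676 - 7125) + 4235) = (1 - 6*√2 - 3*48)/(48 + 2*√2) + ((-4676 - 7125) + 4235) = (1 - 6*√2 - 144)/(48 + 2*√2) + (-11801 + 4235) = (-143 - 6*√2)/(48 + 2*√2) - 7566 = -7566 + (-143 - 6*√2)/(48 + 2*√2)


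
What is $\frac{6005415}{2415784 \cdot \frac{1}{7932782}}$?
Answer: $\frac{23819824007265}{1207892} \approx 1.972 \cdot 10^{7}$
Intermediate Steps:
$\frac{6005415}{2415784 \cdot \frac{1}{7932782}} = \frac{6005415}{\frac{1207892}{3966391}} = 6005415 \cdot \frac{3966391}{1207892} = \frac{23819824007265}{1207892}$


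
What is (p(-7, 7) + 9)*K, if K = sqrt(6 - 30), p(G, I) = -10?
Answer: -2*I*sqrt(6) ≈ -4.899*I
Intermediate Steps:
K = 2*I*sqrt(6) (K = sqrt(-24) = 2*I*sqrt(6) ≈ 4.899*I)
(p(-7, 7) + 9)*K = (-10 + 9)*(2*I*sqrt(6)) = -2*I*sqrt(6)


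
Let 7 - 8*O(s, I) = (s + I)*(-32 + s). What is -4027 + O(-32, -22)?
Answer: -35665/8 ≈ -4458.1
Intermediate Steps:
O(s, I) = 7/8 - (-32 + s)*(I + s)/8 (O(s, I) = 7/8 - (s + I)*(-32 + s)/8 = 7/8 - (I + s)*(-32 + s)/8 = 7/8 - (-32 + s)*(I + s)/8)
-4027 + O(-32, -22) = -4027 + (7/8 + 4*(-22) + 4*(-32) - 1/8*(-32)**2 - 1/8*(-22)*(-32)) = -4027 + (7/8 - 88 - 128 - 1/8*1024 - 88) = -4027 + (7/8 - 88 - 128 - 128 - 88) = -4027 - 3449/8 = -35665/8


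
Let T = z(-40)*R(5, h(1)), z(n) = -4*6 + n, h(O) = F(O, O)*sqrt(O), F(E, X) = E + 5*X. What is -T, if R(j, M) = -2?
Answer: -128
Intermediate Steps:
h(O) = 6*O**(3/2) (h(O) = (O + 5*O)*sqrt(O) = (6*O)*sqrt(O) = 6*O**(3/2))
z(n) = -24 + n
T = 128 (T = (-24 - 40)*(-2) = -64*(-2) = 128)
-T = -1*128 = -128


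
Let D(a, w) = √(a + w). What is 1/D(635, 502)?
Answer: √1137/1137 ≈ 0.029656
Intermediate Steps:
1/D(635, 502) = 1/(√(635 + 502)) = 1/(√1137) = √1137/1137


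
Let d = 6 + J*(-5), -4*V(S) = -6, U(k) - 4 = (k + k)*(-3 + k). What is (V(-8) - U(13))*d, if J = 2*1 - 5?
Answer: -11025/2 ≈ -5512.5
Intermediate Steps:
U(k) = 4 + 2*k*(-3 + k) (U(k) = 4 + (k + k)*(-3 + k) = 4 + (2*k)*(-3 + k) = 4 + 2*k*(-3 + k))
V(S) = 3/2 (V(S) = -¼*(-6) = 3/2)
J = -3 (J = 2 - 5 = -3)
d = 21 (d = 6 - 3*(-5) = 6 + 15 = 21)
(V(-8) - U(13))*d = (3/2 - (4 - 6*13 + 2*13²))*21 = (3/2 - (4 - 78 + 2*169))*21 = (3/2 - (4 - 78 + 338))*21 = (3/2 - 1*264)*21 = (3/2 - 264)*21 = -525/2*21 = -11025/2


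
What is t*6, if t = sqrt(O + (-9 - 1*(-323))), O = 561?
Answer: 30*sqrt(35) ≈ 177.48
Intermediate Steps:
t = 5*sqrt(35) (t = sqrt(561 + (-9 - 1*(-323))) = sqrt(561 + (-9 + 323)) = sqrt(561 + 314) = sqrt(875) = 5*sqrt(35) ≈ 29.580)
t*6 = (5*sqrt(35))*6 = 30*sqrt(35)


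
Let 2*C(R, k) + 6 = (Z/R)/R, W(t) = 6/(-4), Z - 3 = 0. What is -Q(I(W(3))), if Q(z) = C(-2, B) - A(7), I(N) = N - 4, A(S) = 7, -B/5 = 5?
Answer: 77/8 ≈ 9.6250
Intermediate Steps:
B = -25 (B = -5*5 = -25)
Z = 3 (Z = 3 + 0 = 3)
W(t) = -3/2 (W(t) = 6*(-¼) = -3/2)
I(N) = -4 + N
C(R, k) = -3 + 3/(2*R²) (C(R, k) = -3 + ((3/R)/R)/2 = -3 + (3/R²)/2 = -3 + 3/(2*R²))
Q(z) = -77/8 (Q(z) = (-3 + (3/2)/(-2)²) - 1*7 = (-3 + (3/2)*(¼)) - 7 = (-3 + 3/8) - 7 = -21/8 - 7 = -77/8)
-Q(I(W(3))) = -1*(-77/8) = 77/8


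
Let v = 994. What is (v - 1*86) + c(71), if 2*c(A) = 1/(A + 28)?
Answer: 179785/198 ≈ 908.00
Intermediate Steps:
c(A) = 1/(2*(28 + A)) (c(A) = 1/(2*(A + 28)) = 1/(2*(28 + A)))
(v - 1*86) + c(71) = (994 - 1*86) + 1/(2*(28 + 71)) = (994 - 86) + (½)/99 = 908 + (½)*(1/99) = 908 + 1/198 = 179785/198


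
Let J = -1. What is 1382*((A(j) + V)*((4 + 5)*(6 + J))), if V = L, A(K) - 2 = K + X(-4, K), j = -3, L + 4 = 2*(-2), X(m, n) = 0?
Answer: -559710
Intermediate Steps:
L = -8 (L = -4 + 2*(-2) = -4 - 4 = -8)
A(K) = 2 + K (A(K) = 2 + (K + 0) = 2 + K)
V = -8
1382*((A(j) + V)*((4 + 5)*(6 + J))) = 1382*(((2 - 3) - 8)*((4 + 5)*(6 - 1))) = 1382*((-1 - 8)*(9*5)) = 1382*(-9*45) = 1382*(-405) = -559710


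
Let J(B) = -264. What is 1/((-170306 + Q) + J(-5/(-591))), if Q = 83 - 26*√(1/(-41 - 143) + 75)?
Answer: -7842402/1337025257743 + 13*√634754/1337025257743 ≈ -5.8578e-6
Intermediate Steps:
Q = 83 - 13*√634754/46 (Q = 83 - 26*√(1/(-184) + 75) = 83 - 26*√(-1/184 + 75) = 83 - 13*√634754/46 ≈ -142.16)
1/((-170306 + Q) + J(-5/(-591))) = 1/((-170306 + (83 - 13*√634754/46)) - 264) = 1/((-170223 - 13*√634754/46) - 264) = 1/(-170487 - 13*√634754/46)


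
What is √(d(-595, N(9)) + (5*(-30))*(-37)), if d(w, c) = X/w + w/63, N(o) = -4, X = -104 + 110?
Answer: √17653424495/1785 ≈ 74.435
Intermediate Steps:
X = 6
d(w, c) = 6/w + w/63
√(d(-595, N(9)) + (5*(-30))*(-37)) = √((6/(-595) + (1/63)*(-595)) + (5*(-30))*(-37)) = √((6*(-1/595) - 85/9) - 150*(-37)) = √((-6/595 - 85/9) + 5550) = √(-50629/5355 + 5550) = √(29669621/5355) = √17653424495/1785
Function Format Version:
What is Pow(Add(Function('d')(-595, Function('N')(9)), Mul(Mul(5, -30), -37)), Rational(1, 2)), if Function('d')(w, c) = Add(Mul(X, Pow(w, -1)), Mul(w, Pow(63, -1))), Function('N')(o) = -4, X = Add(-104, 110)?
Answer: Mul(Rational(1, 1785), Pow(17653424495, Rational(1, 2))) ≈ 74.435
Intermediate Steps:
X = 6
Function('d')(w, c) = Add(Mul(6, Pow(w, -1)), Mul(Rational(1, 63), w)) (Function('d')(w, c) = Add(Mul(6, Pow(w, -1)), Mul(w, Pow(63, -1))) = Add(Mul(6, Pow(w, -1)), Mul(w, Rational(1, 63))) = Add(Mul(6, Pow(w, -1)), Mul(Rational(1, 63), w)))
Pow(Add(Function('d')(-595, Function('N')(9)), Mul(Mul(5, -30), -37)), Rational(1, 2)) = Pow(Add(Add(Mul(6, Pow(-595, -1)), Mul(Rational(1, 63), -595)), Mul(Mul(5, -30), -37)), Rational(1, 2)) = Pow(Add(Add(Mul(6, Rational(-1, 595)), Rational(-85, 9)), Mul(-150, -37)), Rational(1, 2)) = Pow(Add(Add(Rational(-6, 595), Rational(-85, 9)), 5550), Rational(1, 2)) = Pow(Add(Rational(-50629, 5355), 5550), Rational(1, 2)) = Pow(Rational(29669621, 5355), Rational(1, 2)) = Mul(Rational(1, 1785), Pow(17653424495, Rational(1, 2)))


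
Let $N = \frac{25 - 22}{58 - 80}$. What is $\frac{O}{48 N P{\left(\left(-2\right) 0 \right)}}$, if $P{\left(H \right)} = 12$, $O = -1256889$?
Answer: $\frac{4608593}{288} \approx 16002.0$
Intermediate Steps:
$N = - \frac{3}{22}$ ($N = \frac{3}{-22} = 3 \left(- \frac{1}{22}\right) = - \frac{3}{22} \approx -0.13636$)
$\frac{O}{48 N P{\left(\left(-2\right) 0 \right)}} = - \frac{1256889}{48 \left(- \frac{3}{22}\right) 12} = - \frac{1256889}{\left(- \frac{72}{11}\right) 12} = - \frac{1256889}{- \frac{864}{11}} = \left(-1256889\right) \left(- \frac{11}{864}\right) = \frac{4608593}{288}$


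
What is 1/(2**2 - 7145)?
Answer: -1/7141 ≈ -0.00014004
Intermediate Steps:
1/(2**2 - 7145) = 1/(4 - 7145) = 1/(-7141) = -1/7141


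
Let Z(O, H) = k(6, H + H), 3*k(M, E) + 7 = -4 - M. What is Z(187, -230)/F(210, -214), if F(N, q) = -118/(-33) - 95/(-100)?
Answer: -3740/2987 ≈ -1.2521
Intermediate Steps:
F(N, q) = 2987/660 (F(N, q) = -118*(-1/33) - 95*(-1/100) = 118/33 + 19/20 = 2987/660)
k(M, E) = -11/3 - M/3 (k(M, E) = -7/3 + (-4 - M)/3 = -7/3 + (-4/3 - M/3) = -11/3 - M/3)
Z(O, H) = -17/3 (Z(O, H) = -11/3 - ⅓*6 = -11/3 - 2 = -17/3)
Z(187, -230)/F(210, -214) = -17/(3*2987/660) = -17/3*660/2987 = -3740/2987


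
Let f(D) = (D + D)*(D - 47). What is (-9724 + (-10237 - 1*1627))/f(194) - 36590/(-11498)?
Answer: 10944812/3903571 ≈ 2.8038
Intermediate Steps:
f(D) = 2*D*(-47 + D) (f(D) = (2*D)*(-47 + D) = 2*D*(-47 + D))
(-9724 + (-10237 - 1*1627))/f(194) - 36590/(-11498) = (-9724 + (-10237 - 1*1627))/((2*194*(-47 + 194))) - 36590/(-11498) = (-9724 + (-10237 - 1627))/((2*194*147)) - 36590*(-1/11498) = (-9724 - 11864)/57036 + 18295/5749 = -21588*1/57036 + 18295/5749 = -257/679 + 18295/5749 = 10944812/3903571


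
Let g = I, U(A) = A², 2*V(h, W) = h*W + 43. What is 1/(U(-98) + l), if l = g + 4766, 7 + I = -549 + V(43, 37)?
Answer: 1/14631 ≈ 6.8348e-5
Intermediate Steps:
V(h, W) = 43/2 + W*h/2 (V(h, W) = (h*W + 43)/2 = (W*h + 43)/2 = (43 + W*h)/2 = 43/2 + W*h/2)
I = 261 (I = -7 + (-549 + (43/2 + (½)*37*43)) = -7 + (-549 + (43/2 + 1591/2)) = -7 + (-549 + 817) = -7 + 268 = 261)
g = 261
l = 5027 (l = 261 + 4766 = 5027)
1/(U(-98) + l) = 1/((-98)² + 5027) = 1/(9604 + 5027) = 1/14631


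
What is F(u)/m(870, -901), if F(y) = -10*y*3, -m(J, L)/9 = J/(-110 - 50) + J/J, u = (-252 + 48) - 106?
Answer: 49600/213 ≈ 232.86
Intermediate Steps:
u = -310 (u = -204 - 106 = -310)
m(J, L) = -9 + 9*J/160 (m(J, L) = -9*(J/(-110 - 50) + J/J) = -9*(J/(-160) + 1) = -9*(J*(-1/160) + 1) = -9*(-J/160 + 1) = -9*(1 - J/160) = -9 + 9*J/160)
F(y) = -30*y
F(u)/m(870, -901) = (-30*(-310))/(-9 + (9/160)*870) = 9300/(-9 + 783/16) = 9300/(639/16) = 9300*(16/639) = 49600/213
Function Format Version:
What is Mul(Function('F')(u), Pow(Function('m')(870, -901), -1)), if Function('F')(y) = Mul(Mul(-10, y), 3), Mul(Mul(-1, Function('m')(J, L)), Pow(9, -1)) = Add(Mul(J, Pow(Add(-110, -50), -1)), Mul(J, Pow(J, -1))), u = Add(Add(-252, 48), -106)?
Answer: Rational(49600, 213) ≈ 232.86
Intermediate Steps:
u = -310 (u = Add(-204, -106) = -310)
Function('m')(J, L) = Add(-9, Mul(Rational(9, 160), J)) (Function('m')(J, L) = Mul(-9, Add(Mul(J, Pow(Add(-110, -50), -1)), Mul(J, Pow(J, -1)))) = Mul(-9, Add(Mul(J, Pow(-160, -1)), 1)) = Mul(-9, Add(Mul(J, Rational(-1, 160)), 1)) = Mul(-9, Add(Mul(Rational(-1, 160), J), 1)) = Mul(-9, Add(1, Mul(Rational(-1, 160), J))) = Add(-9, Mul(Rational(9, 160), J)))
Function('F')(y) = Mul(-30, y)
Mul(Function('F')(u), Pow(Function('m')(870, -901), -1)) = Mul(Mul(-30, -310), Pow(Add(-9, Mul(Rational(9, 160), 870)), -1)) = Mul(9300, Pow(Add(-9, Rational(783, 16)), -1)) = Mul(9300, Pow(Rational(639, 16), -1)) = Mul(9300, Rational(16, 639)) = Rational(49600, 213)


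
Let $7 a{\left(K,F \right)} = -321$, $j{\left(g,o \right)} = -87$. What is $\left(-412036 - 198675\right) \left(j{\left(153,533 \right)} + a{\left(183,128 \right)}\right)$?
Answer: $\frac{567961230}{7} \approx 8.1137 \cdot 10^{7}$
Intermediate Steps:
$a{\left(K,F \right)} = - \frac{321}{7}$ ($a{\left(K,F \right)} = \frac{1}{7} \left(-321\right) = - \frac{321}{7}$)
$\left(-412036 - 198675\right) \left(j{\left(153,533 \right)} + a{\left(183,128 \right)}\right) = \left(-412036 - 198675\right) \left(-87 - \frac{321}{7}\right) = \left(-610711\right) \left(- \frac{930}{7}\right) = \frac{567961230}{7}$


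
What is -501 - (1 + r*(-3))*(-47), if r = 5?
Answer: -1159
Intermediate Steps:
-501 - (1 + r*(-3))*(-47) = -501 - (1 + 5*(-3))*(-47) = -501 - (1 - 15)*(-47) = -501 - (-14)*(-47) = -501 - 1*658 = -501 - 658 = -1159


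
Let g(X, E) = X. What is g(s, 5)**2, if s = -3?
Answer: 9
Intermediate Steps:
g(s, 5)**2 = (-3)**2 = 9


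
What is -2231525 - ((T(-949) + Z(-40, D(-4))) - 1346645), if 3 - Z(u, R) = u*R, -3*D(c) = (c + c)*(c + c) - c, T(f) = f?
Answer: -2649082/3 ≈ -8.8303e+5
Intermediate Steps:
D(c) = -4*c²/3 + c/3 (D(c) = -((c + c)*(c + c) - c)/3 = -((2*c)*(2*c) - c)/3 = -(4*c² - c)/3 = -(-c + 4*c²)/3 = -4*c²/3 + c/3)
Z(u, R) = 3 - R*u (Z(u, R) = 3 - u*R = 3 - R*u)
-2231525 - ((T(-949) + Z(-40, D(-4))) - 1346645) = -2231525 - ((-949 + (3 - 1*(⅓)*(-4)*(1 - 4*(-4))*(-40))) - 1346645) = -2231525 - ((-949 + (3 - 1*(⅓)*(-4)*(1 + 16)*(-40))) - 1346645) = -2231525 - ((-949 + (3 - 1*(⅓)*(-4)*17*(-40))) - 1346645) = -2231525 - ((-949 + (3 - 1*(-68/3)*(-40))) - 1346645) = -2231525 - ((-949 + (3 - 2720/3)) - 1346645) = -2231525 - ((-949 - 2711/3) - 1346645) = -2231525 - (-5558/3 - 1346645) = -2231525 - 1*(-4045493/3) = -2231525 + 4045493/3 = -2649082/3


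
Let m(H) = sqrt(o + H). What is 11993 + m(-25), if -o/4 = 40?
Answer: 11993 + I*sqrt(185) ≈ 11993.0 + 13.601*I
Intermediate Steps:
o = -160 (o = -4*40 = -160)
m(H) = sqrt(-160 + H)
11993 + m(-25) = 11993 + sqrt(-160 - 25) = 11993 + sqrt(-185) = 11993 + I*sqrt(185)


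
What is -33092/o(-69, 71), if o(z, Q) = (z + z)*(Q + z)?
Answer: 8273/69 ≈ 119.90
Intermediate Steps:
o(z, Q) = 2*z*(Q + z) (o(z, Q) = (2*z)*(Q + z) = 2*z*(Q + z))
-33092/o(-69, 71) = -33092*(-1/(138*(71 - 69))) = -33092/(2*(-69)*2) = -33092/(-276) = -33092*(-1/276) = 8273/69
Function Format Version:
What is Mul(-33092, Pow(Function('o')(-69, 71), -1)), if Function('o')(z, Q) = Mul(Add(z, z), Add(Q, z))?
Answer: Rational(8273, 69) ≈ 119.90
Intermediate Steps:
Function('o')(z, Q) = Mul(2, z, Add(Q, z)) (Function('o')(z, Q) = Mul(Mul(2, z), Add(Q, z)) = Mul(2, z, Add(Q, z)))
Mul(-33092, Pow(Function('o')(-69, 71), -1)) = Mul(-33092, Pow(Mul(2, -69, Add(71, -69)), -1)) = Mul(-33092, Pow(Mul(2, -69, 2), -1)) = Mul(-33092, Pow(-276, -1)) = Mul(-33092, Rational(-1, 276)) = Rational(8273, 69)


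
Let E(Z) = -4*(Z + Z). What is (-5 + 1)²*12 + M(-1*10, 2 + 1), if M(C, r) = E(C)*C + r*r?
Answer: -599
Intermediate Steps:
E(Z) = -8*Z
M(C, r) = r² - 8*C² (M(C, r) = (-8*C)*C + r*r = -8*C² + r² = r² - 8*C²)
(-5 + 1)²*12 + M(-1*10, 2 + 1) = (-5 + 1)²*12 + ((2 + 1)² - 8*(-1*10)²) = (-4)²*12 + (3² - 8*(-10)²) = 16*12 + (9 - 8*100) = 192 + (9 - 800) = 192 - 791 = -599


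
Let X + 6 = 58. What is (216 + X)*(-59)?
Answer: -15812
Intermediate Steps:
X = 52 (X = -6 + 58 = 52)
(216 + X)*(-59) = (216 + 52)*(-59) = 268*(-59) = -15812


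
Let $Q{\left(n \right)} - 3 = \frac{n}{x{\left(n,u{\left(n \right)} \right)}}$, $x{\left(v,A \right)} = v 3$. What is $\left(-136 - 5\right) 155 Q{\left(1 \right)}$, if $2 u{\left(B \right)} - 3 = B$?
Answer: $-72850$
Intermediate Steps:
$u{\left(B \right)} = \frac{3}{2} + \frac{B}{2}$
$x{\left(v,A \right)} = 3 v$
$Q{\left(n \right)} = \frac{10}{3}$ ($Q{\left(n \right)} = 3 + \frac{n}{3 n} = 3 + n \frac{1}{3 n} = 3 + \frac{1}{3} = \frac{10}{3}$)
$\left(-136 - 5\right) 155 Q{\left(1 \right)} = \left(-136 - 5\right) 155 \cdot \frac{10}{3} = \left(-141\right) 155 \cdot \frac{10}{3} = \left(-21855\right) \frac{10}{3} = -72850$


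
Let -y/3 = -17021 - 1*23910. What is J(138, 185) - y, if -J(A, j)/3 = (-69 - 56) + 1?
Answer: -122421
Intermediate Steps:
y = 122793 (y = -3*(-17021 - 1*23910) = -3*(-17021 - 23910) = -3*(-40931) = 122793)
J(A, j) = 372 (J(A, j) = -3*((-69 - 56) + 1) = -3*(-125 + 1) = -3*(-124) = 372)
J(138, 185) - y = 372 - 1*122793 = 372 - 122793 = -122421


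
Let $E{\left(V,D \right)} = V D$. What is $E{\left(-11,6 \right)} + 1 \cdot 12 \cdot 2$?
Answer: $-42$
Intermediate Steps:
$E{\left(V,D \right)} = D V$
$E{\left(-11,6 \right)} + 1 \cdot 12 \cdot 2 = 6 \left(-11\right) + 1 \cdot 12 \cdot 2 = -66 + 12 \cdot 2 = -66 + 24 = -42$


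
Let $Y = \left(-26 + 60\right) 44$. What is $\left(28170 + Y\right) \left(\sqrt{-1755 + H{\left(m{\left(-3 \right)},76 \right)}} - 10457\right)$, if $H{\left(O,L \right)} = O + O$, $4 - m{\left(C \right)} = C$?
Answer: $-310217362 + 29666 i \sqrt{1741} \approx -3.1022 \cdot 10^{8} + 1.2378 \cdot 10^{6} i$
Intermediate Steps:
$m{\left(C \right)} = 4 - C$
$H{\left(O,L \right)} = 2 O$
$Y = 1496$ ($Y = 34 \cdot 44 = 1496$)
$\left(28170 + Y\right) \left(\sqrt{-1755 + H{\left(m{\left(-3 \right)},76 \right)}} - 10457\right) = \left(28170 + 1496\right) \left(\sqrt{-1755 + 2 \left(4 - -3\right)} - 10457\right) = 29666 \left(\sqrt{-1755 + 2 \left(4 + 3\right)} - 10457\right) = 29666 \left(\sqrt{-1755 + 2 \cdot 7} - 10457\right) = 29666 \left(\sqrt{-1755 + 14} - 10457\right) = 29666 \left(\sqrt{-1741} - 10457\right) = 29666 \left(i \sqrt{1741} - 10457\right) = 29666 \left(-10457 + i \sqrt{1741}\right) = -310217362 + 29666 i \sqrt{1741}$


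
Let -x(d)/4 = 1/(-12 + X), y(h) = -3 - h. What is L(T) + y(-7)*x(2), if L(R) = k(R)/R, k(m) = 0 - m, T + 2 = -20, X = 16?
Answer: -5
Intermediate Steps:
T = -22 (T = -2 - 20 = -22)
k(m) = -m
L(R) = -1 (L(R) = (-R)/R = -1)
x(d) = -1 (x(d) = -4/(-12 + 16) = -4/4 = -4*¼ = -1)
L(T) + y(-7)*x(2) = -1 + (-3 - 1*(-7))*(-1) = -1 + (-3 + 7)*(-1) = -1 + 4*(-1) = -1 - 4 = -5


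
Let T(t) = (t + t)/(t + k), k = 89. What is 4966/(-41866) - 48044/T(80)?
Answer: -42491137767/837320 ≈ -50747.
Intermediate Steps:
T(t) = 2*t/(89 + t) (T(t) = (t + t)/(t + 89) = (2*t)/(89 + t) = 2*t/(89 + t))
4966/(-41866) - 48044/T(80) = 4966/(-41866) - 48044/(2*80/(89 + 80)) = 4966*(-1/41866) - 48044/(2*80/169) = -2483/20933 - 48044/(2*80*(1/169)) = -2483/20933 - 48044/160/169 = -2483/20933 - 48044*169/160 = -2483/20933 - 2029859/40 = -42491137767/837320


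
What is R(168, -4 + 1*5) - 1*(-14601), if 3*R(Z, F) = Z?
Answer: 14657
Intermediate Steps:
R(Z, F) = Z/3
R(168, -4 + 1*5) - 1*(-14601) = (⅓)*168 - 1*(-14601) = 56 + 14601 = 14657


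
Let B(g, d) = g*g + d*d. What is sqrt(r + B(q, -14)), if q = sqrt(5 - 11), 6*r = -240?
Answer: 5*sqrt(6) ≈ 12.247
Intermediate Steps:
r = -40 (r = (1/6)*(-240) = -40)
q = I*sqrt(6) (q = sqrt(-6) = I*sqrt(6) ≈ 2.4495*I)
B(g, d) = d**2 + g**2 (B(g, d) = g**2 + d**2 = d**2 + g**2)
sqrt(r + B(q, -14)) = sqrt(-40 + ((-14)**2 + (I*sqrt(6))**2)) = sqrt(-40 + (196 - 6)) = sqrt(-40 + 190) = sqrt(150) = 5*sqrt(6)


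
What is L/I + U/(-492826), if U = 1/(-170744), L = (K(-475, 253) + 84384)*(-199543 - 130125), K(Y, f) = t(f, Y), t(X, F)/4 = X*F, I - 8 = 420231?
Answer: 379104958322160693659/1219375373145104 ≈ 3.1090e+5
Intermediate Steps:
I = 420239 (I = 8 + 420231 = 420239)
t(X, F) = 4*F*X (t(X, F) = 4*(X*F) = 4*(F*X) = 4*F*X)
K(Y, f) = 4*Y*f
L = 130652703088 (L = (4*(-475)*253 + 84384)*(-199543 - 130125) = (-480700 + 84384)*(-329668) = -396316*(-329668) = 130652703088)
U = -1/170744 ≈ -5.8567e-6
L/I + U/(-492826) = 130652703088/420239 - 1/170744/(-492826) = 130652703088*(1/420239) - 1/170744*(-1/492826) = 130652703088/420239 + 1/84147082544 = 379104958322160693659/1219375373145104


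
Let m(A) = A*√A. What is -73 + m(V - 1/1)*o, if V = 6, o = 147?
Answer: -73 + 735*√5 ≈ 1570.5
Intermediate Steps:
m(A) = A^(3/2)
-73 + m(V - 1/1)*o = -73 + (6 - 1/1)^(3/2)*147 = -73 + (6 - 1*1)^(3/2)*147 = -73 + (6 - 1)^(3/2)*147 = -73 + 5^(3/2)*147 = -73 + (5*√5)*147 = -73 + 735*√5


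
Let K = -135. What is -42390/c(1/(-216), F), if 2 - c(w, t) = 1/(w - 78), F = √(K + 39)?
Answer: -357114555/16957 ≈ -21060.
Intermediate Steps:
F = 4*I*√6 (F = √(-135 + 39) = √(-96) = 4*I*√6 ≈ 9.798*I)
c(w, t) = 2 - 1/(-78 + w) (c(w, t) = 2 - 1/(w - 78) = 2 - 1/(-78 + w))
-42390/c(1/(-216), F) = -42390*(-78 + 1/(-216))/(-157 + 2/(-216)) = -42390*(-78 - 1/216)/(-157 + 2*(-1/216)) = -42390*(-16849/(216*(-157 - 1/108))) = -42390/((-216/16849*(-16957/108))) = -42390/33914/16849 = -42390*16849/33914 = -357114555/16957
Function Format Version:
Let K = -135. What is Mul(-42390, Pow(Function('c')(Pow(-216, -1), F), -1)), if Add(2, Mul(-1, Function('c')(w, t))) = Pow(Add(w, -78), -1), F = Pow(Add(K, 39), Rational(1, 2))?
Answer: Rational(-357114555, 16957) ≈ -21060.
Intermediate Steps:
F = Mul(4, I, Pow(6, Rational(1, 2))) (F = Pow(Add(-135, 39), Rational(1, 2)) = Pow(-96, Rational(1, 2)) = Mul(4, I, Pow(6, Rational(1, 2))) ≈ Mul(9.7980, I))
Function('c')(w, t) = Add(2, Mul(-1, Pow(Add(-78, w), -1))) (Function('c')(w, t) = Add(2, Mul(-1, Pow(Add(w, -78), -1))) = Add(2, Mul(-1, Pow(Add(-78, w), -1))))
Mul(-42390, Pow(Function('c')(Pow(-216, -1), F), -1)) = Mul(-42390, Pow(Mul(Pow(Add(-78, Pow(-216, -1)), -1), Add(-157, Mul(2, Pow(-216, -1)))), -1)) = Mul(-42390, Pow(Mul(Pow(Add(-78, Rational(-1, 216)), -1), Add(-157, Mul(2, Rational(-1, 216)))), -1)) = Mul(-42390, Pow(Mul(Pow(Rational(-16849, 216), -1), Add(-157, Rational(-1, 108))), -1)) = Mul(-42390, Pow(Mul(Rational(-216, 16849), Rational(-16957, 108)), -1)) = Mul(-42390, Pow(Rational(33914, 16849), -1)) = Mul(-42390, Rational(16849, 33914)) = Rational(-357114555, 16957)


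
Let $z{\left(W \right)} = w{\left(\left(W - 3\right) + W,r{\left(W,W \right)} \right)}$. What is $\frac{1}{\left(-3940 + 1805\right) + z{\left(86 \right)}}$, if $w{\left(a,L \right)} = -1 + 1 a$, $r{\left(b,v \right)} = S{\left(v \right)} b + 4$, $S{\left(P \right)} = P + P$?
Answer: $- \frac{1}{1967} \approx -0.00050839$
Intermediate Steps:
$S{\left(P \right)} = 2 P$
$r{\left(b,v \right)} = 4 + 2 b v$ ($r{\left(b,v \right)} = 2 v b + 4 = 2 b v + 4 = 4 + 2 b v$)
$w{\left(a,L \right)} = -1 + a$
$z{\left(W \right)} = -4 + 2 W$ ($z{\left(W \right)} = -1 + \left(\left(W - 3\right) + W\right) = -1 + \left(\left(-3 + W\right) + W\right) = -1 + \left(-3 + 2 W\right) = -4 + 2 W$)
$\frac{1}{\left(-3940 + 1805\right) + z{\left(86 \right)}} = \frac{1}{\left(-3940 + 1805\right) + \left(-4 + 2 \cdot 86\right)} = \frac{1}{-2135 + \left(-4 + 172\right)} = \frac{1}{-2135 + 168} = \frac{1}{-1967} = - \frac{1}{1967}$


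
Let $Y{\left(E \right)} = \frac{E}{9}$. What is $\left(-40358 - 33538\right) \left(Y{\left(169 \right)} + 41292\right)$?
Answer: $- \frac{9158103704}{3} \approx -3.0527 \cdot 10^{9}$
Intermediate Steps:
$Y{\left(E \right)} = \frac{E}{9}$ ($Y{\left(E \right)} = E \frac{1}{9} = \frac{E}{9}$)
$\left(-40358 - 33538\right) \left(Y{\left(169 \right)} + 41292\right) = \left(-40358 - 33538\right) \left(\frac{1}{9} \cdot 169 + 41292\right) = - 73896 \left(\frac{169}{9} + 41292\right) = \left(-73896\right) \frac{371797}{9} = - \frac{9158103704}{3}$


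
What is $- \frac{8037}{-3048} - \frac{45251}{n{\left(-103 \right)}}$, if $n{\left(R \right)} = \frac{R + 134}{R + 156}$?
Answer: $- \frac{2436592799}{31496} \approx -77362.0$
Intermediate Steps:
$n{\left(R \right)} = \frac{134 + R}{156 + R}$
$- \frac{8037}{-3048} - \frac{45251}{n{\left(-103 \right)}} = - \frac{8037}{-3048} - \frac{45251}{\frac{1}{156 - 103} \left(134 - 103\right)} = \left(-8037\right) \left(- \frac{1}{3048}\right) - \frac{45251}{\frac{1}{53} \cdot 31} = \frac{2679}{1016} - \frac{45251}{\frac{1}{53} \cdot 31} = \frac{2679}{1016} - \frac{45251}{\frac{31}{53}} = \frac{2679}{1016} - \frac{2398303}{31} = - \frac{2436592799}{31496}$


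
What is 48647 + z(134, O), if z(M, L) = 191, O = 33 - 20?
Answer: 48838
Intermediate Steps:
O = 13
48647 + z(134, O) = 48647 + 191 = 48838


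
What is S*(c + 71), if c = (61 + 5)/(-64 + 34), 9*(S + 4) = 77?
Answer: 14104/45 ≈ 313.42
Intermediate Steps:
S = 41/9 (S = -4 + (⅑)*77 = -4 + 77/9 = 41/9 ≈ 4.5556)
c = -11/5 (c = 66/(-30) = 66*(-1/30) = -11/5 ≈ -2.2000)
S*(c + 71) = 41*(-11/5 + 71)/9 = (41/9)*(344/5) = 14104/45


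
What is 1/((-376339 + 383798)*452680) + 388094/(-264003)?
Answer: -1310414961067277/891416721300360 ≈ -1.4700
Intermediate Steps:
1/((-376339 + 383798)*452680) + 388094/(-264003) = (1/452680)/7459 + 388094*(-1/264003) = (1/7459)*(1/452680) - 388094/264003 = 1/3376540120 - 388094/264003 = -1310414961067277/891416721300360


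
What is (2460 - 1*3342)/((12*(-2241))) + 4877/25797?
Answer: 2850097/12846906 ≈ 0.22185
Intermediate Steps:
(2460 - 1*3342)/((12*(-2241))) + 4877/25797 = (2460 - 3342)/(-26892) + 4877*(1/25797) = -882*(-1/26892) + 4877/25797 = 49/1494 + 4877/25797 = 2850097/12846906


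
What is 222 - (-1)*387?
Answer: 609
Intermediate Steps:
222 - (-1)*387 = 222 - 1*(-387) = 222 + 387 = 609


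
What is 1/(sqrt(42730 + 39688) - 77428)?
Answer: -38714/2997506383 - 203*sqrt(2)/5995012766 ≈ -1.2963e-5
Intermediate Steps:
1/(sqrt(42730 + 39688) - 77428) = 1/(sqrt(82418) - 77428) = 1/(203*sqrt(2) - 77428) = 1/(-77428 + 203*sqrt(2))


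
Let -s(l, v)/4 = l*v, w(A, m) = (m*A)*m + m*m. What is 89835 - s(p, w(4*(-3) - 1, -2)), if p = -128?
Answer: 114411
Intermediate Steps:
w(A, m) = m**2 + A*m**2 (w(A, m) = (A*m)*m + m**2 = A*m**2 + m**2 = m**2 + A*m**2)
s(l, v) = -4*l*v
89835 - s(p, w(4*(-3) - 1, -2)) = 89835 - (-4)*(-128)*(-2)**2*(1 + (4*(-3) - 1)) = 89835 - (-4)*(-128)*4*(1 + (-12 - 1)) = 89835 - (-4)*(-128)*4*(1 - 13) = 89835 - (-4)*(-128)*4*(-12) = 89835 - (-4)*(-128)*(-48) = 89835 - 1*(-24576) = 89835 + 24576 = 114411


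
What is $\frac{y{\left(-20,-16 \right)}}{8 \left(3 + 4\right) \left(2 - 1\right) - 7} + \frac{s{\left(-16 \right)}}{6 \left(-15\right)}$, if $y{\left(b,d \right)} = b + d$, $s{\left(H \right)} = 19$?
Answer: $- \frac{4171}{4410} \approx -0.9458$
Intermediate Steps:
$\frac{y{\left(-20,-16 \right)}}{8 \left(3 + 4\right) \left(2 - 1\right) - 7} + \frac{s{\left(-16 \right)}}{6 \left(-15\right)} = \frac{-20 - 16}{8 \left(3 + 4\right) \left(2 - 1\right) - 7} + \frac{19}{6 \left(-15\right)} = - \frac{36}{8 \cdot 7 \cdot 1 - 7} + \frac{19}{-90} = - \frac{36}{8 \cdot 7 - 7} + 19 \left(- \frac{1}{90}\right) = - \frac{36}{56 - 7} - \frac{19}{90} = - \frac{36}{49} - \frac{19}{90} = - \frac{4171}{4410}$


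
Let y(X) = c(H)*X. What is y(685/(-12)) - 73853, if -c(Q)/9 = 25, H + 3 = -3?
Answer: -244037/4 ≈ -61009.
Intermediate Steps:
H = -6 (H = -3 - 3 = -6)
c(Q) = -225 (c(Q) = -9*25 = -225)
y(X) = -225*X
y(685/(-12)) - 73853 = -154125/(-12) - 73853 = -154125*(-1)/12 - 73853 = -225*(-685/12) - 73853 = 51375/4 - 73853 = -244037/4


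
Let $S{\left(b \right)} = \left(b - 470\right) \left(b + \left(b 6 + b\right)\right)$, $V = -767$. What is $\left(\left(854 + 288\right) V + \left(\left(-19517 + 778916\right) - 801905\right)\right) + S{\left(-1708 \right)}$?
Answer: $28841772$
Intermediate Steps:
$S{\left(b \right)} = 8 b \left(-470 + b\right)$ ($S{\left(b \right)} = \left(-470 + b\right) \left(b + \left(6 b + b\right)\right) = \left(-470 + b\right) \left(b + 7 b\right) = \left(-470 + b\right) 8 b = 8 b \left(-470 + b\right)$)
$\left(\left(854 + 288\right) V + \left(\left(-19517 + 778916\right) - 801905\right)\right) + S{\left(-1708 \right)} = \left(\left(854 + 288\right) \left(-767\right) + \left(\left(-19517 + 778916\right) - 801905\right)\right) + 8 \left(-1708\right) \left(-470 - 1708\right) = \left(1142 \left(-767\right) + \left(759399 - 801905\right)\right) + 8 \left(-1708\right) \left(-2178\right) = \left(-875914 - 42506\right) + 29760192 = -918420 + 29760192 = 28841772$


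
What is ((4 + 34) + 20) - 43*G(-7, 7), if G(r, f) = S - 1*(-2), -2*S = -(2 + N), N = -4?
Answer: 15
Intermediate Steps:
S = -1 (S = -(-1)*(2 - 4)/2 = -(-1)*(-2)/2 = -½*2 = -1)
G(r, f) = 1 (G(r, f) = -1 - 1*(-2) = -1 + 2 = 1)
((4 + 34) + 20) - 43*G(-7, 7) = ((4 + 34) + 20) - 43*1 = (38 + 20) - 43 = 58 - 43 = 15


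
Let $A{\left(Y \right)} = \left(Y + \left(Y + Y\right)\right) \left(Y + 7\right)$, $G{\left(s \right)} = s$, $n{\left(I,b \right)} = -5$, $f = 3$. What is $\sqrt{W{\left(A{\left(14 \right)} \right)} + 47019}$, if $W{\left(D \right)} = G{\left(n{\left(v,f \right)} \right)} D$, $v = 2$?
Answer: $\sqrt{42609} \approx 206.42$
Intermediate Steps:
$A{\left(Y \right)} = 3 Y \left(7 + Y\right)$ ($A{\left(Y \right)} = \left(Y + 2 Y\right) \left(7 + Y\right) = 3 Y \left(7 + Y\right)$)
$W{\left(D \right)} = - 5 D$
$\sqrt{W{\left(A{\left(14 \right)} \right)} + 47019} = \sqrt{- 5 \cdot 3 \cdot 14 \left(7 + 14\right) + 47019} = \sqrt{- 5 \cdot 3 \cdot 14 \cdot 21 + 47019} = \sqrt{\left(-5\right) 882 + 47019} = \sqrt{-4410 + 47019} = \sqrt{42609}$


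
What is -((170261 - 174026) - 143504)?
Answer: 147269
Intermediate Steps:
-((170261 - 174026) - 143504) = -(-3765 - 143504) = -1*(-147269) = 147269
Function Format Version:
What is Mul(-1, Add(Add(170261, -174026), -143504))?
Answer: 147269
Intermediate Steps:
Mul(-1, Add(Add(170261, -174026), -143504)) = Mul(-1, Add(-3765, -143504)) = Mul(-1, -147269) = 147269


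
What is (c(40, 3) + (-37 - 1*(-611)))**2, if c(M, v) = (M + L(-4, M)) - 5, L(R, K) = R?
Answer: 366025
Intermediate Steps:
c(M, v) = -9 + M (c(M, v) = (M - 4) - 5 = (-4 + M) - 5 = -9 + M)
(c(40, 3) + (-37 - 1*(-611)))**2 = ((-9 + 40) + (-37 - 1*(-611)))**2 = (31 + (-37 + 611))**2 = (31 + 574)**2 = 605**2 = 366025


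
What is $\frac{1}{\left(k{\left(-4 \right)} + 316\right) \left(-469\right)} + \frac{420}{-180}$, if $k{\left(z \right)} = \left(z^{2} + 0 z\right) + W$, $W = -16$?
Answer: $- \frac{1037431}{444612} \approx -2.3333$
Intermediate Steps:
$k{\left(z \right)} = -16 + z^{2}$ ($k{\left(z \right)} = \left(z^{2} + 0 z\right) - 16 = \left(z^{2} + 0\right) - 16 = z^{2} - 16 = -16 + z^{2}$)
$\frac{1}{\left(k{\left(-4 \right)} + 316\right) \left(-469\right)} + \frac{420}{-180} = \frac{1}{\left(\left(-16 + \left(-4\right)^{2}\right) + 316\right) \left(-469\right)} + \frac{420}{-180} = \frac{1}{\left(-16 + 16\right) + 316} \left(- \frac{1}{469}\right) + 420 \left(- \frac{1}{180}\right) = \frac{1}{0 + 316} \left(- \frac{1}{469}\right) - \frac{7}{3} = \frac{1}{316} \left(- \frac{1}{469}\right) - \frac{7}{3} = - \frac{1}{148204} - \frac{7}{3} = - \frac{1037431}{444612}$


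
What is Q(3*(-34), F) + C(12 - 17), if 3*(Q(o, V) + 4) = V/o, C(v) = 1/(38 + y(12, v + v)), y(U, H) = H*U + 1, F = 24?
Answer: -5633/1377 ≈ -4.0908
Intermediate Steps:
y(U, H) = 1 + H*U
C(v) = 1/(39 + 24*v) (C(v) = 1/(38 + (1 + (v + v)*12)) = 1/(38 + (1 + (2*v)*12)) = 1/(38 + (1 + 24*v)) = 1/(39 + 24*v))
Q(o, V) = -4 + V/(3*o) (Q(o, V) = -4 + (V/o)/3 = -4 + V/(3*o))
Q(3*(-34), F) + C(12 - 17) = (-4 + (1/3)*24/(3*(-34))) + 1/(3*(13 + 8*(12 - 17))) = (-4 + (1/3)*24/(-102)) + 1/(3*(13 + 8*(-5))) = (-4 + (1/3)*24*(-1/102)) + 1/(3*(13 - 40)) = (-4 - 4/51) + (1/3)/(-27) = -208/51 + (1/3)*(-1/27) = -208/51 - 1/81 = -5633/1377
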